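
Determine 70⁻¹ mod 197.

197 = 2·70 + 57
70 = 1·57 + 13
57 = 4·13 + 5
13 = 2·5 + 3
5 = 1·3 + 2
3 = 1·2 + 1
2 = 2·1 + 0
gcd(70, 197) = 1, so the inverse exists.
Back-substitute for 1:
1 = 1·3 − 1·2
  = −1·5 + 2·3
  = 2·13 − 5·5
  = −5·57 + 22·13
  = 22·70 − 27·57
  = −27·197 + 76·70
So 70⁻¹ ≡ 76 (mod 197).

76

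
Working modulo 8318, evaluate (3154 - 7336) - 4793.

7661

3154 - 7336 = -4182 ≡ 4136 (mod 8318)
4136 - 4793 = -657 ≡ 7661 (mod 8318)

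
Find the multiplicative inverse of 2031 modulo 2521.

2521 = 1·2031 + 490
2031 = 4·490 + 71
490 = 6·71 + 64
71 = 1·64 + 7
64 = 9·7 + 1
7 = 7·1 + 0
gcd(2031, 2521) = 1, so the inverse exists.
Bézout: 1 = 286·2521 − 355·2031.
So 2031⁻¹ ≡ −355 ≡ 2166 (mod 2521).

2166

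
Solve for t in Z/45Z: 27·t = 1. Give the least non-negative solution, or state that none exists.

gcd(27, 45) = 9, and 9 does not divide 1.
So the congruence has no solution.

no solution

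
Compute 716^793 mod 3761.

793 in binary is 1100011001, i.e. 793 = 512 + 256 + 16 + 8 + 1.
716^1 ≡ 716 (mod 3761)
716^2 ≡ 716^2 = 512656 ≡ 1160 (mod 3761)
716^4 ≡ 1160^2 = 1345600 ≡ 2923 (mod 3761)
716^8 ≡ 2923^2 = 8543929 ≡ 2698 (mod 3761)
716^16 ≡ 2698^2 = 7279204 ≡ 1669 (mod 3761)
716^32 ≡ 1669^2 = 2785561 ≡ 2421 (mod 3761)
716^64 ≡ 2421^2 = 5861241 ≡ 1603 (mod 3761)
716^128 ≡ 1603^2 = 2569609 ≡ 846 (mod 3761)
716^256 ≡ 846^2 = 715716 ≡ 1126 (mod 3761)
716^512 ≡ 1126^2 = 1267876 ≡ 419 (mod 3761)
716^793 = 716^512 · 716^256 · 716^16 · 716^8 · 716^1 ≡ 419 · 1126 · 1669 · 2698 · 716 (mod 3761).
Accumulate the product:
419 · 1126 = 471794 ≡ 1669
1669 · 1669 = 2785561 ≡ 2421
2421 · 2698 = 6531858 ≡ 2762
2762 · 716 = 1977592 ≡ 3067

3067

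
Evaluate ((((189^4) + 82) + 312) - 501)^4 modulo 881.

760

(189)^4 ≡ 539 (mod 881)
539 + 82 = 621
621 + 312 = 933 ≡ 52 (mod 881)
52 - 501 = -449 ≡ 432 (mod 881)
(432)^4 ≡ 760 (mod 881)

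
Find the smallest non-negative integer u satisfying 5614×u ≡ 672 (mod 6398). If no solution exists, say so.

195

gcd(5614, 6398) = 14, and 14 | 672, so solutions exist.
Divide through by 14: 401×u ≡ 48 (mod 457).
401⁻¹ ≡ 204 (mod 457).
u ≡ 204×48 ≡ 195 (mod 457).
The smallest non-negative solution is u = 195.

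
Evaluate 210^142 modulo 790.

670

By square-and-multiply:
210^1 ≡ 210 (mod 790)
210^2 ≡ 210^2 = 44100 ≡ 650 (mod 790)
210^4 ≡ 650^2 = 422500 ≡ 640 (mod 790)
210^8 ≡ 640^2 = 409600 ≡ 380 (mod 790)
210^16 ≡ 380^2 = 144400 ≡ 620 (mod 790)
210^32 ≡ 620^2 = 384400 ≡ 460 (mod 790)
210^64 ≡ 460^2 = 211600 ≡ 670 (mod 790)
210^128 ≡ 670^2 = 448900 ≡ 180 (mod 790)
210^142 = 210^128 × 210^8 × 210^4 × 210^2 ≡ 180 × 380 × 640 × 650 (mod 790).
Accumulate the product:
180 × 380 = 68400 ≡ 460
460 × 640 = 294400 ≡ 520
520 × 650 = 338000 ≡ 670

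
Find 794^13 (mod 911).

140

Compute successive squares:
794^1 ≡ 794 (mod 911)
794^2 ≡ 794^2 = 630436 ≡ 24 (mod 911)
794^4 ≡ 24^2 = 576 (mod 911)
794^8 ≡ 576^2 = 331776 ≡ 172 (mod 911)
794^13 = 794^8 * 794^4 * 794^1 ≡ 172 * 576 * 794 (mod 911).
Accumulate the product:
172 * 576 = 99072 ≡ 684
684 * 794 = 543096 ≡ 140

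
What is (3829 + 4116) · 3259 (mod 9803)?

3032

3829 + 4116 = 7945
7945 · 3259 = 25892755 ≡ 3032 (mod 9803)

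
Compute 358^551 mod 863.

Compute successive squares:
551 in binary is 1000100111, i.e. 551 = 512 + 32 + 4 + 2 + 1.
358^1 ≡ 358 (mod 863)
358^2 ≡ 358^2 = 128164 ≡ 440 (mod 863)
358^4 ≡ 440^2 = 193600 ≡ 288 (mod 863)
358^8 ≡ 288^2 = 82944 ≡ 96 (mod 863)
358^16 ≡ 96^2 = 9216 ≡ 586 (mod 863)
358^32 ≡ 586^2 = 343396 ≡ 785 (mod 863)
358^64 ≡ 785^2 = 616225 ≡ 43 (mod 863)
358^128 ≡ 43^2 = 1849 ≡ 123 (mod 863)
358^256 ≡ 123^2 = 15129 ≡ 458 (mod 863)
358^512 ≡ 458^2 = 209764 ≡ 55 (mod 863)
358^551 = 358^512 * 358^32 * 358^4 * 358^2 * 358^1 ≡ 55 * 785 * 288 * 440 * 358 (mod 863).
Accumulate the product:
55 * 785 = 43175 ≡ 25
25 * 288 = 7200 ≡ 296
296 * 440 = 130240 ≡ 790
790 * 358 = 282820 ≡ 619

619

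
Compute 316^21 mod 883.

808

Using repeated squaring:
316^1 ≡ 316 (mod 883)
316^2 ≡ 316^2 = 99856 ≡ 77 (mod 883)
316^4 ≡ 77^2 = 5929 ≡ 631 (mod 883)
316^8 ≡ 631^2 = 398161 ≡ 811 (mod 883)
316^16 ≡ 811^2 = 657721 ≡ 769 (mod 883)
316^21 = 316^16 × 316^4 × 316^1 ≡ 769 × 631 × 316 (mod 883).
Accumulate the product:
769 × 631 = 485239 ≡ 472
472 × 316 = 149152 ≡ 808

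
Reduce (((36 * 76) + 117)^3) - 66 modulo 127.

81

36 * 76 = 2736 ≡ 69 (mod 127)
69 + 117 = 186 ≡ 59 (mod 127)
(59)^3 ≡ 20 (mod 127)
20 - 66 = -46 ≡ 81 (mod 127)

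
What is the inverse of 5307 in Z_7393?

3576

7393 = 1·5307 + 2086
5307 = 2·2086 + 1135
2086 = 1·1135 + 951
1135 = 1·951 + 184
951 = 5·184 + 31
184 = 5·31 + 29
31 = 1·29 + 2
29 = 14·2 + 1
2 = 2·1 + 0
gcd(5307, 7393) = 1, so the inverse exists.
Bézout: 1 = −2567·7393 + 3576·5307.
So 5307⁻¹ ≡ 3576 (mod 7393).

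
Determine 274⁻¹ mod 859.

859 = 3*274 + 37
274 = 7*37 + 15
37 = 2*15 + 7
15 = 2*7 + 1
7 = 7*1 + 0
gcd(274, 859) = 1, so the inverse exists.
Back-substitute for 1:
1 = 1*15 − 2*7
  = −2*37 + 5*15
  = 5*274 − 37*37
  = −37*859 + 116*274
So 274⁻¹ ≡ 116 (mod 859).

116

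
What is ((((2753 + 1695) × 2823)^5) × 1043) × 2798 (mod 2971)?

2753 + 1695 = 4448 ≡ 1477 (mod 2971)
1477 × 2823 = 4169571 ≡ 1258 (mod 2971)
(1258)^5 ≡ 819 (mod 2971)
819 × 1043 = 854217 ≡ 1540 (mod 2971)
1540 × 2798 = 4308920 ≡ 970 (mod 2971)

970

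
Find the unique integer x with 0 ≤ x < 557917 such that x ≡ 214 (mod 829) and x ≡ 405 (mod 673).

829⁻¹ mod 673: 829*151 ≡ 1 (mod 673), so 829⁻¹ ≡ 151.
x = 214 + 829*((405 − 214)*151 mod 673) = 214 + 829*575 = 476889.

476889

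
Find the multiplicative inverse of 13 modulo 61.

61 = 4×13 + 9
13 = 1×9 + 4
9 = 2×4 + 1
4 = 4×1 + 0
gcd(13, 61) = 1, so the inverse exists.
Bézout: 1 = 3×61 − 14×13.
So 13⁻¹ ≡ −14 ≡ 47 (mod 61).

47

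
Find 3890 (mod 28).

3890 = 138·28 + 26, so 3890 ≡ 26 (mod 28).

26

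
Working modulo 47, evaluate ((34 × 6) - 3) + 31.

44

34 × 6 = 204 ≡ 16 (mod 47)
16 - 3 = 13
13 + 31 = 44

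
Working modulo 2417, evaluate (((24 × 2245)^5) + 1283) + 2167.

24 × 2245 = 53880 ≡ 706 (mod 2417)
(706)^5 ≡ 955 (mod 2417)
955 + 1283 = 2238
2238 + 2167 = 4405 ≡ 1988 (mod 2417)

1988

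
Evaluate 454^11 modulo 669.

By square-and-multiply:
454^1 ≡ 454 (mod 669)
454^2 ≡ 454^2 = 206116 ≡ 64 (mod 669)
454^4 ≡ 64^2 = 4096 ≡ 82 (mod 669)
454^8 ≡ 82^2 = 6724 ≡ 34 (mod 669)
454^11 = 454^8 × 454^2 × 454^1 ≡ 34 × 64 × 454 (mod 669).
Accumulate the product:
34 × 64 = 2176 ≡ 169
169 × 454 = 76726 ≡ 460

460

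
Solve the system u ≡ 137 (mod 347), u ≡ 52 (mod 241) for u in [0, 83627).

68496

347⁻¹ mod 241: 347·216 ≡ 1 (mod 241), so 347⁻¹ ≡ 216.
u = 137 + 347·((52 − 137)·216 mod 241) = 137 + 347·197 = 68496.
Check: 68496 mod 347 = 137, 68496 mod 241 = 52. ✓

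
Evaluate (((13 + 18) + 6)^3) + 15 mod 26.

13 + 18 = 31 ≡ 5 (mod 26)
5 + 6 = 11
(11)^3 ≡ 5 (mod 26)
5 + 15 = 20

20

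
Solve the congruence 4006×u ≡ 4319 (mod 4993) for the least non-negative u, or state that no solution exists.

3041

gcd(4006, 4993) = 1, so a unique solution mod 4993 exists.
4006⁻¹ ≡ 4907 (mod 4993).
u ≡ 4907×4319 ≡ 3041 (mod 4993).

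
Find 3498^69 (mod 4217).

4064

3498^1 ≡ 3498 (mod 4217)
3498^2 ≡ 3498^2 = 12236004 ≡ 2487 (mod 4217)
3498^4 ≡ 2487^2 = 6185169 ≡ 3047 (mod 4217)
3498^8 ≡ 3047^2 = 9284209 ≡ 2592 (mod 4217)
3498^16 ≡ 2592^2 = 6718464 ≡ 783 (mod 4217)
3498^32 ≡ 783^2 = 613089 ≡ 1624 (mod 4217)
3498^64 ≡ 1624^2 = 2637376 ≡ 1751 (mod 4217)
3498^69 = 3498^64 · 3498^4 · 3498^1 ≡ 1751 · 3047 · 3498 (mod 4217).
Accumulate the product:
1751 · 3047 = 5335297 ≡ 792
792 · 3498 = 2770416 ≡ 4064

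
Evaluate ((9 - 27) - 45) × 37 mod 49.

9 - 27 = -18 ≡ 31 (mod 49)
31 - 45 = -14 ≡ 35 (mod 49)
35 × 37 = 1295 ≡ 21 (mod 49)

21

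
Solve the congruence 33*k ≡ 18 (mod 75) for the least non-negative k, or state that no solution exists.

21

gcd(33, 75) = 3, and 3 | 18, so solutions exist.
Divide through by 3: 11*k = 6 (mod 25).
11⁻¹ ≡ 16 (mod 25).
k ≡ 16*6 ≡ 21 (mod 25).
The smallest non-negative solution is k = 21.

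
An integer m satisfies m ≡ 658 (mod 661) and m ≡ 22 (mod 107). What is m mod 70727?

661⁻¹ mod 107: 661×62 ≡ 1 (mod 107), so 661⁻¹ ≡ 62.
m = 658 + 661×((22 − 658)×62 mod 107) = 658 + 661×51 = 34369.
Check: 34369 mod 661 = 658, 34369 mod 107 = 22. ✓

34369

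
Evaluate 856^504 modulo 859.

121

Compute successive squares:
504 in binary is 111111000, i.e. 504 = 256 + 128 + 64 + 32 + 16 + 8.
856^1 ≡ 856 (mod 859)
856^2 ≡ 856^2 = 732736 ≡ 9 (mod 859)
856^4 ≡ 9^2 = 81 (mod 859)
856^8 ≡ 81^2 = 6561 ≡ 548 (mod 859)
856^16 ≡ 548^2 = 300304 ≡ 513 (mod 859)
856^32 ≡ 513^2 = 263169 ≡ 315 (mod 859)
856^64 ≡ 315^2 = 99225 ≡ 440 (mod 859)
856^128 ≡ 440^2 = 193600 ≡ 325 (mod 859)
856^256 ≡ 325^2 = 105625 ≡ 827 (mod 859)
856^504 = 856^256 · 856^128 · 856^64 · 856^32 · 856^16 · 856^8 ≡ 827 · 325 · 440 · 315 · 513 · 548 (mod 859).
Accumulate the product:
827 · 325 = 268775 ≡ 767
767 · 440 = 337480 ≡ 752
752 · 315 = 236880 ≡ 655
655 · 513 = 336015 ≡ 146
146 · 548 = 80008 ≡ 121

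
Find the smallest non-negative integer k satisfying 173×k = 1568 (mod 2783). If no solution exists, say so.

1296

gcd(173, 2783) = 1, so a unique solution mod 2783 exists.
173⁻¹ ≡ 370 (mod 2783).
k ≡ 370×1568 ≡ 1296 (mod 2783).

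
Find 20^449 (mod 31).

20^1 ≡ 20 (mod 31)
20^2 ≡ 20^2 = 400 ≡ 28 (mod 31)
20^4 ≡ 28^2 = 784 ≡ 9 (mod 31)
20^8 ≡ 9^2 = 81 ≡ 19 (mod 31)
20^16 ≡ 19^2 = 361 ≡ 20 (mod 31)
20^32 ≡ 20^2 = 400 ≡ 28 (mod 31)
20^64 ≡ 28^2 = 784 ≡ 9 (mod 31)
20^128 ≡ 9^2 = 81 ≡ 19 (mod 31)
20^256 ≡ 19^2 = 361 ≡ 20 (mod 31)
20^449 = 20^256 * 20^128 * 20^64 * 20^1 ≡ 20 * 19 * 9 * 20 (mod 31).
Accumulate the product:
20 * 19 = 380 ≡ 8
8 * 9 = 72 ≡ 10
10 * 20 = 200 ≡ 14

14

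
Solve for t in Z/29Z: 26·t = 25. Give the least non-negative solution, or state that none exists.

gcd(26, 29) = 1, so a unique solution mod 29 exists.
26⁻¹ ≡ 19 (mod 29).
t ≡ 19·25 ≡ 11 (mod 29).

11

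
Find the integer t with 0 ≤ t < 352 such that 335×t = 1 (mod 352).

352 = 1×335 + 17
335 = 19×17 + 12
17 = 1×12 + 5
12 = 2×5 + 2
5 = 2×2 + 1
2 = 2×1 + 0
gcd(335, 352) = 1, so the inverse exists.
Back-substitute for 1:
1 = 1×5 − 2×2
  = −2×12 + 5×5
  = 5×17 − 7×12
  = −7×335 + 138×17
  = 138×352 − 145×335
So 335⁻¹ ≡ −145 ≡ 207 (mod 352).

207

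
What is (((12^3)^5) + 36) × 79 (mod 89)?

10

(12)^3 ≡ 37 (mod 89)
(37)^5 ≡ 52 (mod 89)
52 + 36 = 88
88 × 79 = 6952 ≡ 10 (mod 89)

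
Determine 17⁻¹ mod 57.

By the extended Euclidean algorithm:
57 = 3*17 + 6
17 = 2*6 + 5
6 = 1*5 + 1
5 = 5*1 + 0
gcd(17, 57) = 1, so the inverse exists.
Bézout: 1 = 3*57 − 10*17.
So 17⁻¹ ≡ −10 ≡ 47 (mod 57).

47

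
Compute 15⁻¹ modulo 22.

3

Apply the Euclidean algorithm and back-substitute:
22 = 1*15 + 7
15 = 2*7 + 1
7 = 7*1 + 0
gcd(15, 22) = 1, so the inverse exists.
Back-substitute for 1:
1 = 1*15 − 2*7
  = −2*22 + 3*15
So 15⁻¹ ≡ 3 (mod 22).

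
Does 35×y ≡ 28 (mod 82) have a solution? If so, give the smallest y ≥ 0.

gcd(35, 82) = 1, so a unique solution mod 82 exists.
35⁻¹ ≡ 75 (mod 82).
y ≡ 75×28 ≡ 50 (mod 82).

50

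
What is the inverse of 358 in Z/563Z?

184

Run the extended Euclidean algorithm:
563 = 1*358 + 205
358 = 1*205 + 153
205 = 1*153 + 52
153 = 2*52 + 49
52 = 1*49 + 3
49 = 16*3 + 1
3 = 3*1 + 0
gcd(358, 563) = 1, so the inverse exists.
Bézout: 1 = −117*563 + 184*358.
So 358⁻¹ ≡ 184 (mod 563).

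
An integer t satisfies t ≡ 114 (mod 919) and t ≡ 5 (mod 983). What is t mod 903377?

523944

919⁻¹ mod 983: 919×599 ≡ 1 (mod 983), so 919⁻¹ ≡ 599.
t = 114 + 919×((5 − 114)×599 mod 983) = 114 + 919×570 = 523944.
Check: 523944 mod 919 = 114, 523944 mod 983 = 5. ✓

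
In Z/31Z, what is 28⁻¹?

10

31 = 1*28 + 3
28 = 9*3 + 1
3 = 3*1 + 0
gcd(28, 31) = 1, so the inverse exists.
Bézout: 1 = −9*31 + 10*28.
So 28⁻¹ ≡ 10 (mod 31).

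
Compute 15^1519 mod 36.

27

1519 in binary is 10111101111, i.e. 1519 = 1024 + 256 + 128 + 64 + 32 + 8 + 4 + 2 + 1.
15^1 ≡ 15 (mod 36)
15^2 ≡ 15^2 = 225 ≡ 9 (mod 36)
15^4 ≡ 9^2 = 81 ≡ 9 (mod 36)
15^8 ≡ 9^2 = 81 ≡ 9 (mod 36)
15^16 ≡ 9^2 = 81 ≡ 9 (mod 36)
15^32 ≡ 9^2 = 81 ≡ 9 (mod 36)
15^64 ≡ 9^2 = 81 ≡ 9 (mod 36)
15^128 ≡ 9^2 = 81 ≡ 9 (mod 36)
15^256 ≡ 9^2 = 81 ≡ 9 (mod 36)
15^512 ≡ 9^2 = 81 ≡ 9 (mod 36)
15^1024 ≡ 9^2 = 81 ≡ 9 (mod 36)
15^1519 = 15^1024 × 15^256 × 15^128 × 15^64 × 15^32 × 15^8 × 15^4 × 15^2 × 15^1 ≡ 9 × 9 × 9 × 9 × 9 × 9 × 9 × 9 × 15 (mod 36).
Accumulate the product:
9 × 9 = 81 ≡ 9
9 × 9 = 81 ≡ 9
9 × 9 = 81 ≡ 9
9 × 9 = 81 ≡ 9
9 × 9 = 81 ≡ 9
9 × 9 = 81 ≡ 9
9 × 9 = 81 ≡ 9
9 × 15 = 135 ≡ 27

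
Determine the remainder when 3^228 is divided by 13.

1

Compute successive squares:
228 in binary is 11100100, i.e. 228 = 128 + 64 + 32 + 4.
3^1 ≡ 3 (mod 13)
3^2 ≡ 3^2 = 9 (mod 13)
3^4 ≡ 9^2 = 81 ≡ 3 (mod 13)
3^8 ≡ 3^2 = 9 (mod 13)
3^16 ≡ 9^2 = 81 ≡ 3 (mod 13)
3^32 ≡ 3^2 = 9 (mod 13)
3^64 ≡ 9^2 = 81 ≡ 3 (mod 13)
3^128 ≡ 3^2 = 9 (mod 13)
3^228 = 3^128 * 3^64 * 3^32 * 3^4 ≡ 9 * 3 * 9 * 3 (mod 13).
Accumulate the product:
9 * 3 = 27 ≡ 1
1 * 9 = 9
9 * 3 = 27 ≡ 1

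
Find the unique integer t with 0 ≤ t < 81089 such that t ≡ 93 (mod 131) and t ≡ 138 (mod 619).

131⁻¹ mod 619: 131*430 ≡ 1 (mod 619), so 131⁻¹ ≡ 430.
t = 93 + 131*((138 − 93)*430 mod 619) = 93 + 131*161 = 21184.

21184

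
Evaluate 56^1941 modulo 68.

By square-and-multiply:
56^1 ≡ 56 (mod 68)
56^2 ≡ 56^2 = 3136 ≡ 8 (mod 68)
56^4 ≡ 8^2 = 64 (mod 68)
56^8 ≡ 64^2 = 4096 ≡ 16 (mod 68)
56^16 ≡ 16^2 = 256 ≡ 52 (mod 68)
56^32 ≡ 52^2 = 2704 ≡ 52 (mod 68)
56^64 ≡ 52^2 = 2704 ≡ 52 (mod 68)
56^128 ≡ 52^2 = 2704 ≡ 52 (mod 68)
56^256 ≡ 52^2 = 2704 ≡ 52 (mod 68)
56^512 ≡ 52^2 = 2704 ≡ 52 (mod 68)
56^1024 ≡ 52^2 = 2704 ≡ 52 (mod 68)
56^1941 = 56^1024 × 56^512 × 56^256 × 56^128 × 56^16 × 56^4 × 56^1 ≡ 52 × 52 × 52 × 52 × 52 × 64 × 56 (mod 68).
Accumulate the product:
52 × 52 = 2704 ≡ 52
52 × 52 = 2704 ≡ 52
52 × 52 = 2704 ≡ 52
52 × 52 = 2704 ≡ 52
52 × 64 = 3328 ≡ 64
64 × 56 = 3584 ≡ 48

48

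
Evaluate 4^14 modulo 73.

Compute successive squares:
4^1 ≡ 4 (mod 73)
4^2 ≡ 4^2 = 16 (mod 73)
4^4 ≡ 16^2 = 256 ≡ 37 (mod 73)
4^8 ≡ 37^2 = 1369 ≡ 55 (mod 73)
4^14 = 4^8 × 4^4 × 4^2 ≡ 55 × 37 × 16 (mod 73).
Accumulate the product:
55 × 37 = 2035 ≡ 64
64 × 16 = 1024 ≡ 2

2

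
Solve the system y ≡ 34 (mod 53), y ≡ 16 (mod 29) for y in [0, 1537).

1147

53⁻¹ mod 29: 53×23 ≡ 1 (mod 29), so 53⁻¹ ≡ 23.
y = 34 + 53×((16 − 34)×23 mod 29) = 34 + 53×21 = 1147.
Check: 1147 mod 53 = 34, 1147 mod 29 = 16. ✓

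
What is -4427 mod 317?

-4427 = -14·317 + 11, so -4427 ≡ 11 (mod 317).

11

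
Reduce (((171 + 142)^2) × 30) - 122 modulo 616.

12

171 + 142 = 313
(313)^2 ≡ 25 (mod 616)
25 × 30 = 750 ≡ 134 (mod 616)
134 - 122 = 12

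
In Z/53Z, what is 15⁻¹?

53 = 3*15 + 8
15 = 1*8 + 7
8 = 1*7 + 1
7 = 7*1 + 0
gcd(15, 53) = 1, so the inverse exists.
Bézout: 1 = 2*53 − 7*15.
So 15⁻¹ ≡ −7 ≡ 46 (mod 53).

46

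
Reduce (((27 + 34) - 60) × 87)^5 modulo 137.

14

27 + 34 = 61
61 - 60 = 1
1 × 87 = 87
(87)^5 ≡ 14 (mod 137)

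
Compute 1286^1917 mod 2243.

1743

Compute successive squares:
1917 in binary is 11101111101, i.e. 1917 = 1024 + 512 + 256 + 64 + 32 + 16 + 8 + 4 + 1.
1286^1 ≡ 1286 (mod 2243)
1286^2 ≡ 1286^2 = 1653796 ≡ 705 (mod 2243)
1286^4 ≡ 705^2 = 497025 ≡ 1322 (mod 2243)
1286^8 ≡ 1322^2 = 1747684 ≡ 387 (mod 2243)
1286^16 ≡ 387^2 = 149769 ≡ 1731 (mod 2243)
1286^32 ≡ 1731^2 = 2996361 ≡ 1956 (mod 2243)
1286^64 ≡ 1956^2 = 3825936 ≡ 1621 (mod 2243)
1286^128 ≡ 1621^2 = 2627641 ≡ 1088 (mod 2243)
1286^256 ≡ 1088^2 = 1183744 ≡ 1683 (mod 2243)
1286^512 ≡ 1683^2 = 2832489 ≡ 1823 (mod 2243)
1286^1024 ≡ 1823^2 = 3323329 ≡ 1446 (mod 2243)
1286^1917 = 1286^1024 · 1286^512 · 1286^256 · 1286^64 · 1286^32 · 1286^16 · 1286^8 · 1286^4 · 1286^1 ≡ 1446 · 1823 · 1683 · 1621 · 1956 · 1731 · 387 · 1322 · 1286 (mod 2243).
Accumulate the product:
1446 · 1823 = 2636058 ≡ 533
533 · 1683 = 897039 ≡ 2082
2082 · 1621 = 3374922 ≡ 1450
1450 · 1956 = 2836200 ≡ 1048
1048 · 1731 = 1814088 ≡ 1744
1744 · 387 = 674928 ≡ 2028
2028 · 1322 = 2681016 ≡ 631
631 · 1286 = 811466 ≡ 1743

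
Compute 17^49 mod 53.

43

Using repeated squaring:
17^1 ≡ 17 (mod 53)
17^2 ≡ 17^2 = 289 ≡ 24 (mod 53)
17^4 ≡ 24^2 = 576 ≡ 46 (mod 53)
17^8 ≡ 46^2 = 2116 ≡ 49 (mod 53)
17^16 ≡ 49^2 = 2401 ≡ 16 (mod 53)
17^32 ≡ 16^2 = 256 ≡ 44 (mod 53)
17^49 = 17^32 · 17^16 · 17^1 ≡ 44 · 16 · 17 (mod 53).
Accumulate the product:
44 · 16 = 704 ≡ 15
15 · 17 = 255 ≡ 43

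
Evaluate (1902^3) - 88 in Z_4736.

(1902)^3 ≡ 4152 (mod 4736)
4152 - 88 = 4064

4064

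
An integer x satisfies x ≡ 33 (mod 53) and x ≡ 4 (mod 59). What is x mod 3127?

53⁻¹ mod 59: 53×49 ≡ 1 (mod 59), so 53⁻¹ ≡ 49.
x = 33 + 53×((4 − 33)×49 mod 59) = 33 + 53×54 = 2895.
Check: 2895 mod 53 = 33, 2895 mod 59 = 4. ✓

2895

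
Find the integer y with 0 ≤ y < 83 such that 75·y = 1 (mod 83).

Run the extended Euclidean algorithm:
83 = 1×75 + 8
75 = 9×8 + 3
8 = 2×3 + 2
3 = 1×2 + 1
2 = 2×1 + 0
gcd(75, 83) = 1, so the inverse exists.
Bézout: 1 = −28×83 + 31×75.
So 75⁻¹ ≡ 31 (mod 83).

31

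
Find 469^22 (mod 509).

22 in binary is 10110, i.e. 22 = 16 + 4 + 2.
469^1 ≡ 469 (mod 509)
469^2 ≡ 469^2 = 219961 ≡ 73 (mod 509)
469^4 ≡ 73^2 = 5329 ≡ 239 (mod 509)
469^8 ≡ 239^2 = 57121 ≡ 113 (mod 509)
469^16 ≡ 113^2 = 12769 ≡ 44 (mod 509)
469^22 = 469^16 * 469^4 * 469^2 ≡ 44 * 239 * 73 (mod 509).
Accumulate the product:
44 * 239 = 10516 ≡ 336
336 * 73 = 24528 ≡ 96

96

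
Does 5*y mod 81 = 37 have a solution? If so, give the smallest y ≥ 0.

56

gcd(5, 81) = 1, so a unique solution mod 81 exists.
5⁻¹ ≡ 65 (mod 81).
y ≡ 65*37 ≡ 56 (mod 81).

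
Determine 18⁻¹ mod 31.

31 = 1×18 + 13
18 = 1×13 + 5
13 = 2×5 + 3
5 = 1×3 + 2
3 = 1×2 + 1
2 = 2×1 + 0
gcd(18, 31) = 1, so the inverse exists.
Bézout: 1 = 7×31 − 12×18.
So 18⁻¹ ≡ −12 ≡ 19 (mod 31).

19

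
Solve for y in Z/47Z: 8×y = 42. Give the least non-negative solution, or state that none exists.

gcd(8, 47) = 1, so a unique solution mod 47 exists.
8⁻¹ ≡ 6 (mod 47).
y ≡ 6×42 ≡ 17 (mod 47).

17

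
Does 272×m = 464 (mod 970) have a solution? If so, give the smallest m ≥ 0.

287

gcd(272, 970) = 2, and 2 | 464, so solutions exist.
Divide through by 2: 136×m = 232 (mod 485).
136⁻¹ ≡ 296 (mod 485).
m ≡ 296×232 ≡ 287 (mod 485).
The smallest non-negative solution is m = 287.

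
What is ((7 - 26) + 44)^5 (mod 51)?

7 - 26 = -19 ≡ 32 (mod 51)
32 + 44 = 76 ≡ 25 (mod 51)
(25)^5 ≡ 43 (mod 51)

43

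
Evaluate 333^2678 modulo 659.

23

Using repeated squaring:
2678 in binary is 101001110110, i.e. 2678 = 2048 + 512 + 64 + 32 + 16 + 4 + 2.
333^1 ≡ 333 (mod 659)
333^2 ≡ 333^2 = 110889 ≡ 177 (mod 659)
333^4 ≡ 177^2 = 31329 ≡ 356 (mod 659)
333^8 ≡ 356^2 = 126736 ≡ 208 (mod 659)
333^16 ≡ 208^2 = 43264 ≡ 429 (mod 659)
333^32 ≡ 429^2 = 184041 ≡ 180 (mod 659)
333^64 ≡ 180^2 = 32400 ≡ 109 (mod 659)
333^128 ≡ 109^2 = 11881 ≡ 19 (mod 659)
333^256 ≡ 19^2 = 361 (mod 659)
333^512 ≡ 361^2 = 130321 ≡ 498 (mod 659)
333^1024 ≡ 498^2 = 248004 ≡ 220 (mod 659)
333^2048 ≡ 220^2 = 48400 ≡ 293 (mod 659)
333^2678 = 333^2048 × 333^512 × 333^64 × 333^32 × 333^16 × 333^4 × 333^2 ≡ 293 × 498 × 109 × 180 × 429 × 356 × 177 (mod 659).
Accumulate the product:
293 × 498 = 145914 ≡ 275
275 × 109 = 29975 ≡ 320
320 × 180 = 57600 ≡ 267
267 × 429 = 114543 ≡ 536
536 × 356 = 190816 ≡ 365
365 × 177 = 64605 ≡ 23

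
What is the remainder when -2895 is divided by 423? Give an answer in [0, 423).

-2895 = -7×423 + 66, so -2895 ≡ 66 (mod 423).

66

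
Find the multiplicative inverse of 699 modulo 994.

994 = 1×699 + 295
699 = 2×295 + 109
295 = 2×109 + 77
109 = 1×77 + 32
77 = 2×32 + 13
32 = 2×13 + 6
13 = 2×6 + 1
6 = 6×1 + 0
gcd(699, 994) = 1, so the inverse exists.
Back-substitute for 1:
1 = 1×13 − 2×6
  = −2×32 + 5×13
  = 5×77 − 12×32
  = −12×109 + 17×77
  = 17×295 − 46×109
  = −46×699 + 109×295
  = 109×994 − 155×699
So 699⁻¹ ≡ −155 ≡ 839 (mod 994).

839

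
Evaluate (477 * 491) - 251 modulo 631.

486

477 * 491 = 234207 ≡ 106 (mod 631)
106 - 251 = -145 ≡ 486 (mod 631)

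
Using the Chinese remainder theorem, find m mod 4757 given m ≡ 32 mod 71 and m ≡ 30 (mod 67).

71⁻¹ mod 67: 71·17 ≡ 1 (mod 67), so 71⁻¹ ≡ 17.
m = 32 + 71·((30 − 32)·17 mod 67) = 32 + 71·33 = 2375.
Check: 2375 mod 71 = 32, 2375 mod 67 = 30. ✓

2375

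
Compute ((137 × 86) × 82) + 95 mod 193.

61

137 × 86 = 11782 ≡ 9 (mod 193)
9 × 82 = 738 ≡ 159 (mod 193)
159 + 95 = 254 ≡ 61 (mod 193)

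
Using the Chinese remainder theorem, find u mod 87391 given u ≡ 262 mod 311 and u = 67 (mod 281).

41936

311⁻¹ mod 281: 311*178 ≡ 1 (mod 281), so 311⁻¹ ≡ 178.
u = 262 + 311*((67 − 262)*178 mod 281) = 262 + 311*134 = 41936.
Check: 41936 mod 311 = 262, 41936 mod 281 = 67. ✓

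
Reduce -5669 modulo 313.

-5669 = -19·313 + 278, so -5669 ≡ 278 (mod 313).

278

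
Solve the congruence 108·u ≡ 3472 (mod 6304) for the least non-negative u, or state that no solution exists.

324

gcd(108, 6304) = 4, and 4 | 3472, so solutions exist.
Divide through by 4: 27·u = 868 (mod 1576).
27⁻¹ ≡ 467 (mod 1576).
u ≡ 467·868 ≡ 324 (mod 1576).
The smallest non-negative solution is u = 324.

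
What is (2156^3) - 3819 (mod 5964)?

(2156)^3 ≡ 2240 (mod 5964)
2240 - 3819 = -1579 ≡ 4385 (mod 5964)

4385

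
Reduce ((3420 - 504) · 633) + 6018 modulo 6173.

3420 - 504 = 2916
2916 · 633 = 1845828 ≡ 101 (mod 6173)
101 + 6018 = 6119

6119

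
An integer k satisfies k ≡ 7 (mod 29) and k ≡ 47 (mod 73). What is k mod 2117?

29⁻¹ mod 73: 29*68 ≡ 1 (mod 73), so 29⁻¹ ≡ 68.
k = 7 + 29*((47 − 7)*68 mod 73) = 7 + 29*19 = 558.

558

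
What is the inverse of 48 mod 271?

271 = 5×48 + 31
48 = 1×31 + 17
31 = 1×17 + 14
17 = 1×14 + 3
14 = 4×3 + 2
3 = 1×2 + 1
2 = 2×1 + 0
gcd(48, 271) = 1, so the inverse exists.
Back-substitute for 1:
1 = 1×3 − 1×2
  = −1×14 + 5×3
  = 5×17 − 6×14
  = −6×31 + 11×17
  = 11×48 − 17×31
  = −17×271 + 96×48
So 48⁻¹ ≡ 96 (mod 271).

96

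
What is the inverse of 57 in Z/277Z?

243

By the extended Euclidean algorithm:
277 = 4*57 + 49
57 = 1*49 + 8
49 = 6*8 + 1
8 = 8*1 + 0
gcd(57, 277) = 1, so the inverse exists.
Bézout: 1 = 7*277 − 34*57.
So 57⁻¹ ≡ −34 ≡ 243 (mod 277).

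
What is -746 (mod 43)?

-746 = -18·43 + 28, so -746 ≡ 28 (mod 43).

28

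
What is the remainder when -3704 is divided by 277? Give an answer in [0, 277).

174

-3704 = -14·277 + 174, so -3704 ≡ 174 (mod 277).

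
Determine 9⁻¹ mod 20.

20 = 2*9 + 2
9 = 4*2 + 1
2 = 2*1 + 0
gcd(9, 20) = 1, so the inverse exists.
Back-substitute for 1:
1 = 1*9 − 4*2
  = −4*20 + 9*9
So 9⁻¹ ≡ 9 (mod 20).

9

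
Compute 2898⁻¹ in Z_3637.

1693

Apply the Euclidean algorithm and back-substitute:
3637 = 1·2898 + 739
2898 = 3·739 + 681
739 = 1·681 + 58
681 = 11·58 + 43
58 = 1·43 + 15
43 = 2·15 + 13
15 = 1·13 + 2
13 = 6·2 + 1
2 = 2·1 + 0
gcd(2898, 3637) = 1, so the inverse exists.
Back-substitute for 1:
1 = 1·13 − 6·2
  = −6·15 + 7·13
  = 7·43 − 20·15
  = −20·58 + 27·43
  = 27·681 − 317·58
  = −317·739 + 344·681
  = 344·2898 − 1349·739
  = −1349·3637 + 1693·2898
So 2898⁻¹ ≡ 1693 (mod 3637).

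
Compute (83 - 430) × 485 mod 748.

83 - 430 = -347 ≡ 401 (mod 748)
401 × 485 = 194485 ≡ 5 (mod 748)

5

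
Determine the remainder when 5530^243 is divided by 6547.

3729

By square-and-multiply:
243 in binary is 11110011, i.e. 243 = 128 + 64 + 32 + 16 + 2 + 1.
5530^1 ≡ 5530 (mod 6547)
5530^2 ≡ 5530^2 = 30580900 ≡ 6410 (mod 6547)
5530^4 ≡ 6410^2 = 41088100 ≡ 5675 (mod 6547)
5530^8 ≡ 5675^2 = 32205625 ≡ 932 (mod 6547)
5530^16 ≡ 932^2 = 868624 ≡ 4420 (mod 6547)
5530^32 ≡ 4420^2 = 19536400 ≡ 152 (mod 6547)
5530^64 ≡ 152^2 = 23104 ≡ 3463 (mod 6547)
5530^128 ≡ 3463^2 = 11992369 ≡ 4812 (mod 6547)
5530^243 = 5530^128 · 5530^64 · 5530^32 · 5530^16 · 5530^2 · 5530^1 ≡ 4812 · 3463 · 152 · 4420 · 6410 · 5530 (mod 6547).
Accumulate the product:
4812 · 3463 = 16663956 ≡ 1841
1841 · 152 = 279832 ≡ 4858
4858 · 4420 = 21472360 ≡ 4747
4747 · 6410 = 30428270 ≡ 4361
4361 · 5530 = 24116330 ≡ 3729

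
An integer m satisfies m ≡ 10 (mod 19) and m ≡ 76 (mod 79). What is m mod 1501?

19⁻¹ mod 79: 19×25 ≡ 1 (mod 79), so 19⁻¹ ≡ 25.
m = 10 + 19×((76 − 10)×25 mod 79) = 10 + 19×70 = 1340.

1340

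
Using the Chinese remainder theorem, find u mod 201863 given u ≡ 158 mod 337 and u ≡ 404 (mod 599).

115412

337⁻¹ mod 599: 337*16 ≡ 1 (mod 599), so 337⁻¹ ≡ 16.
u = 158 + 337*((404 − 158)*16 mod 599) = 158 + 337*342 = 115412.
Check: 115412 mod 337 = 158, 115412 mod 599 = 404. ✓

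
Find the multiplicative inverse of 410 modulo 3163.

By the extended Euclidean algorithm:
3163 = 7*410 + 293
410 = 1*293 + 117
293 = 2*117 + 59
117 = 1*59 + 58
59 = 1*58 + 1
58 = 58*1 + 0
gcd(410, 3163) = 1, so the inverse exists.
Bézout: 1 = 7*3163 − 54*410.
So 410⁻¹ ≡ −54 ≡ 3109 (mod 3163).

3109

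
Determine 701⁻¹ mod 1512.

701

Apply the Euclidean algorithm and back-substitute:
1512 = 2·701 + 110
701 = 6·110 + 41
110 = 2·41 + 28
41 = 1·28 + 13
28 = 2·13 + 2
13 = 6·2 + 1
2 = 2·1 + 0
gcd(701, 1512) = 1, so the inverse exists.
Back-substitute for 1:
1 = 1·13 − 6·2
  = −6·28 + 13·13
  = 13·41 − 19·28
  = −19·110 + 51·41
  = 51·701 − 325·110
  = −325·1512 + 701·701
So 701⁻¹ ≡ 701 (mod 1512).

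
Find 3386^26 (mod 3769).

3386^1 ≡ 3386 (mod 3769)
3386^2 ≡ 3386^2 = 11464996 ≡ 3467 (mod 3769)
3386^4 ≡ 3467^2 = 12020089 ≡ 748 (mod 3769)
3386^8 ≡ 748^2 = 559504 ≡ 1692 (mod 3769)
3386^16 ≡ 1692^2 = 2862864 ≡ 2193 (mod 3769)
3386^26 = 3386^16 · 3386^8 · 3386^2 ≡ 2193 · 1692 · 3467 (mod 3769).
Accumulate the product:
2193 · 1692 = 3710556 ≡ 1860
1860 · 3467 = 6448620 ≡ 3630

3630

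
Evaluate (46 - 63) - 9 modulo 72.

46 - 63 = -17 ≡ 55 (mod 72)
55 - 9 = 46

46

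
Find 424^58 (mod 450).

226

By square-and-multiply:
58 in binary is 111010, i.e. 58 = 32 + 16 + 8 + 2.
424^1 ≡ 424 (mod 450)
424^2 ≡ 424^2 = 179776 ≡ 226 (mod 450)
424^4 ≡ 226^2 = 51076 ≡ 226 (mod 450)
424^8 ≡ 226^2 = 51076 ≡ 226 (mod 450)
424^16 ≡ 226^2 = 51076 ≡ 226 (mod 450)
424^32 ≡ 226^2 = 51076 ≡ 226 (mod 450)
424^58 = 424^32 × 424^16 × 424^8 × 424^2 ≡ 226 × 226 × 226 × 226 (mod 450).
Accumulate the product:
226 × 226 = 51076 ≡ 226
226 × 226 = 51076 ≡ 226
226 × 226 = 51076 ≡ 226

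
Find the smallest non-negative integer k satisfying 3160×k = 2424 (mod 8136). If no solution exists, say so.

750

gcd(3160, 8136) = 8, and 8 | 2424, so solutions exist.
Divide through by 8: 395×k mod 1017 = 303.
395⁻¹ ≡ 224 (mod 1017).
k ≡ 224×303 ≡ 750 (mod 1017).
The smallest non-negative solution is k = 750.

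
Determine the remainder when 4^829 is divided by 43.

21

By square-and-multiply:
829 in binary is 1100111101, i.e. 829 = 512 + 256 + 32 + 16 + 8 + 4 + 1.
4^1 ≡ 4 (mod 43)
4^2 ≡ 4^2 = 16 (mod 43)
4^4 ≡ 16^2 = 256 ≡ 41 (mod 43)
4^8 ≡ 41^2 = 1681 ≡ 4 (mod 43)
4^16 ≡ 4^2 = 16 (mod 43)
4^32 ≡ 16^2 = 256 ≡ 41 (mod 43)
4^64 ≡ 41^2 = 1681 ≡ 4 (mod 43)
4^128 ≡ 4^2 = 16 (mod 43)
4^256 ≡ 16^2 = 256 ≡ 41 (mod 43)
4^512 ≡ 41^2 = 1681 ≡ 4 (mod 43)
4^829 = 4^512 · 4^256 · 4^32 · 4^16 · 4^8 · 4^4 · 4^1 ≡ 4 · 41 · 41 · 16 · 4 · 41 · 4 (mod 43).
Accumulate the product:
4 · 41 = 164 ≡ 35
35 · 41 = 1435 ≡ 16
16 · 16 = 256 ≡ 41
41 · 4 = 164 ≡ 35
35 · 41 = 1435 ≡ 16
16 · 4 = 64 ≡ 21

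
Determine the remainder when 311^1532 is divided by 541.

311^1 ≡ 311 (mod 541)
311^2 ≡ 311^2 = 96721 ≡ 423 (mod 541)
311^4 ≡ 423^2 = 178929 ≡ 399 (mod 541)
311^8 ≡ 399^2 = 159201 ≡ 147 (mod 541)
311^16 ≡ 147^2 = 21609 ≡ 510 (mod 541)
311^32 ≡ 510^2 = 260100 ≡ 420 (mod 541)
311^64 ≡ 420^2 = 176400 ≡ 34 (mod 541)
311^128 ≡ 34^2 = 1156 ≡ 74 (mod 541)
311^256 ≡ 74^2 = 5476 ≡ 66 (mod 541)
311^512 ≡ 66^2 = 4356 ≡ 28 (mod 541)
311^1024 ≡ 28^2 = 784 ≡ 243 (mod 541)
311^1532 = 311^1024 · 311^256 · 311^128 · 311^64 · 311^32 · 311^16 · 311^8 · 311^4 ≡ 243 · 66 · 74 · 34 · 420 · 510 · 147 · 399 (mod 541).
Accumulate the product:
243 · 66 = 16038 ≡ 349
349 · 74 = 25826 ≡ 399
399 · 34 = 13566 ≡ 41
41 · 420 = 17220 ≡ 449
449 · 510 = 228990 ≡ 147
147 · 147 = 21609 ≡ 510
510 · 399 = 203490 ≡ 74

74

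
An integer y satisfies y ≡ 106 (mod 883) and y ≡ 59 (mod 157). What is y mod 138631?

883⁻¹ mod 157: 883·149 ≡ 1 (mod 157), so 883⁻¹ ≡ 149.
y = 106 + 883·((59 − 106)·149 mod 157) = 106 + 883·62 = 54852.

54852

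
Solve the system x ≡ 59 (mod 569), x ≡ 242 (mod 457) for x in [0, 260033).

40458

569⁻¹ mod 457: 569·355 ≡ 1 (mod 457), so 569⁻¹ ≡ 355.
x = 59 + 569·((242 − 59)·355 mod 457) = 59 + 569·71 = 40458.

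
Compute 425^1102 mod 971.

36

By square-and-multiply:
425^1 ≡ 425 (mod 971)
425^2 ≡ 425^2 = 180625 ≡ 19 (mod 971)
425^4 ≡ 19^2 = 361 (mod 971)
425^8 ≡ 361^2 = 130321 ≡ 207 (mod 971)
425^16 ≡ 207^2 = 42849 ≡ 125 (mod 971)
425^32 ≡ 125^2 = 15625 ≡ 89 (mod 971)
425^64 ≡ 89^2 = 7921 ≡ 153 (mod 971)
425^128 ≡ 153^2 = 23409 ≡ 105 (mod 971)
425^256 ≡ 105^2 = 11025 ≡ 344 (mod 971)
425^512 ≡ 344^2 = 118336 ≡ 845 (mod 971)
425^1024 ≡ 845^2 = 714025 ≡ 340 (mod 971)
425^1102 = 425^1024 * 425^64 * 425^8 * 425^4 * 425^2 ≡ 340 * 153 * 207 * 361 * 19 (mod 971).
Accumulate the product:
340 * 153 = 52020 ≡ 557
557 * 207 = 115299 ≡ 721
721 * 361 = 260281 ≡ 53
53 * 19 = 1007 ≡ 36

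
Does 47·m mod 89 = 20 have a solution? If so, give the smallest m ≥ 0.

8

gcd(47, 89) = 1, so a unique solution mod 89 exists.
47⁻¹ ≡ 36 (mod 89).
m ≡ 36·20 ≡ 8 (mod 89).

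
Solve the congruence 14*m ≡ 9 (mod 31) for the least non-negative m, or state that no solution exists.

25

gcd(14, 31) = 1, so a unique solution mod 31 exists.
14⁻¹ ≡ 20 (mod 31).
m ≡ 20*9 ≡ 25 (mod 31).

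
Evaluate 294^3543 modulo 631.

3543 in binary is 110111010111, i.e. 3543 = 2048 + 1024 + 256 + 128 + 64 + 16 + 4 + 2 + 1.
294^1 ≡ 294 (mod 631)
294^2 ≡ 294^2 = 86436 ≡ 620 (mod 631)
294^4 ≡ 620^2 = 384400 ≡ 121 (mod 631)
294^8 ≡ 121^2 = 14641 ≡ 128 (mod 631)
294^16 ≡ 128^2 = 16384 ≡ 609 (mod 631)
294^32 ≡ 609^2 = 370881 ≡ 484 (mod 631)
294^64 ≡ 484^2 = 234256 ≡ 155 (mod 631)
294^128 ≡ 155^2 = 24025 ≡ 47 (mod 631)
294^256 ≡ 47^2 = 2209 ≡ 316 (mod 631)
294^512 ≡ 316^2 = 99856 ≡ 158 (mod 631)
294^1024 ≡ 158^2 = 24964 ≡ 355 (mod 631)
294^2048 ≡ 355^2 = 126025 ≡ 456 (mod 631)
294^3543 = 294^2048 * 294^1024 * 294^256 * 294^128 * 294^64 * 294^16 * 294^4 * 294^2 * 294^1 ≡ 456 * 355 * 316 * 47 * 155 * 609 * 121 * 620 * 294 (mod 631).
Accumulate the product:
456 * 355 = 161880 ≡ 344
344 * 316 = 108704 ≡ 172
172 * 47 = 8084 ≡ 512
512 * 155 = 79360 ≡ 485
485 * 609 = 295365 ≡ 57
57 * 121 = 6897 ≡ 587
587 * 620 = 363940 ≡ 484
484 * 294 = 142296 ≡ 321

321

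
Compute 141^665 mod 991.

422

665 in binary is 1010011001, i.e. 665 = 512 + 128 + 16 + 8 + 1.
141^1 ≡ 141 (mod 991)
141^2 ≡ 141^2 = 19881 ≡ 61 (mod 991)
141^4 ≡ 61^2 = 3721 ≡ 748 (mod 991)
141^8 ≡ 748^2 = 559504 ≡ 580 (mod 991)
141^16 ≡ 580^2 = 336400 ≡ 451 (mod 991)
141^32 ≡ 451^2 = 203401 ≡ 246 (mod 991)
141^64 ≡ 246^2 = 60516 ≡ 65 (mod 991)
141^128 ≡ 65^2 = 4225 ≡ 261 (mod 991)
141^256 ≡ 261^2 = 68121 ≡ 733 (mod 991)
141^512 ≡ 733^2 = 537289 ≡ 167 (mod 991)
141^665 = 141^512 * 141^128 * 141^16 * 141^8 * 141^1 ≡ 167 * 261 * 451 * 580 * 141 (mod 991).
Accumulate the product:
167 * 261 = 43587 ≡ 974
974 * 451 = 439274 ≡ 261
261 * 580 = 151380 ≡ 748
748 * 141 = 105468 ≡ 422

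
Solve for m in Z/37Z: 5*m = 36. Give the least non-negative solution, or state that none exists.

22

gcd(5, 37) = 1, so a unique solution mod 37 exists.
5⁻¹ ≡ 15 (mod 37).
m ≡ 15*36 ≡ 22 (mod 37).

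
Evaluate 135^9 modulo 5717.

3941

By square-and-multiply:
9 in binary is 1001, i.e. 9 = 8 + 1.
135^1 ≡ 135 (mod 5717)
135^2 ≡ 135^2 = 18225 ≡ 1074 (mod 5717)
135^4 ≡ 1074^2 = 1153476 ≡ 4359 (mod 5717)
135^8 ≡ 4359^2 = 19000881 ≡ 3290 (mod 5717)
135^9 = 135^8 × 135^1 ≡ 3290 × 135 (mod 5717).
3290 × 135 = 444150 ≡ 3941 (mod 5717).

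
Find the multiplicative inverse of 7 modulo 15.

15 = 2*7 + 1
7 = 7*1 + 0
gcd(7, 15) = 1, so the inverse exists.
Back-substitute for 1:
1 = 1*15 − 2*7
So 7⁻¹ ≡ −2 ≡ 13 (mod 15).

13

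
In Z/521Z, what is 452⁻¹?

521 = 1×452 + 69
452 = 6×69 + 38
69 = 1×38 + 31
38 = 1×31 + 7
31 = 4×7 + 3
7 = 2×3 + 1
3 = 3×1 + 0
gcd(452, 521) = 1, so the inverse exists.
Back-substitute for 1:
1 = 1×7 − 2×3
  = −2×31 + 9×7
  = 9×38 − 11×31
  = −11×69 + 20×38
  = 20×452 − 131×69
  = −131×521 + 151×452
So 452⁻¹ ≡ 151 (mod 521).

151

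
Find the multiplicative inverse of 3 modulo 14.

5

By the extended Euclidean algorithm:
14 = 4·3 + 2
3 = 1·2 + 1
2 = 2·1 + 0
gcd(3, 14) = 1, so the inverse exists.
Back-substitute for 1:
1 = 1·3 − 1·2
  = −1·14 + 5·3
So 3⁻¹ ≡ 5 (mod 14).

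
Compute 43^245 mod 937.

By square-and-multiply:
245 in binary is 11110101, i.e. 245 = 128 + 64 + 32 + 16 + 4 + 1.
43^1 ≡ 43 (mod 937)
43^2 ≡ 43^2 = 1849 ≡ 912 (mod 937)
43^4 ≡ 912^2 = 831744 ≡ 625 (mod 937)
43^8 ≡ 625^2 = 390625 ≡ 833 (mod 937)
43^16 ≡ 833^2 = 693889 ≡ 509 (mod 937)
43^32 ≡ 509^2 = 259081 ≡ 469 (mod 937)
43^64 ≡ 469^2 = 219961 ≡ 703 (mod 937)
43^128 ≡ 703^2 = 494209 ≡ 410 (mod 937)
43^245 = 43^128 × 43^64 × 43^32 × 43^16 × 43^4 × 43^1 ≡ 410 × 703 × 469 × 509 × 625 × 43 (mod 937).
Accumulate the product:
410 × 703 = 288230 ≡ 571
571 × 469 = 267799 ≡ 754
754 × 509 = 383786 ≡ 553
553 × 625 = 345625 ≡ 809
809 × 43 = 34787 ≡ 118

118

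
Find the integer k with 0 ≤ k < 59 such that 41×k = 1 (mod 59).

By the extended Euclidean algorithm:
59 = 1×41 + 18
41 = 2×18 + 5
18 = 3×5 + 3
5 = 1×3 + 2
3 = 1×2 + 1
2 = 2×1 + 0
gcd(41, 59) = 1, so the inverse exists.
Back-substitute for 1:
1 = 1×3 − 1×2
  = −1×5 + 2×3
  = 2×18 − 7×5
  = −7×41 + 16×18
  = 16×59 − 23×41
So 41⁻¹ ≡ −23 ≡ 36 (mod 59).

36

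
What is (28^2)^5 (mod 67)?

(28)^2 ≡ 47 (mod 67)
(47)^5 ≡ 54 (mod 67)

54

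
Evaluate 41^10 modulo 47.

10 in binary is 1010, i.e. 10 = 8 + 2.
41^1 ≡ 41 (mod 47)
41^2 ≡ 41^2 = 1681 ≡ 36 (mod 47)
41^4 ≡ 36^2 = 1296 ≡ 27 (mod 47)
41^8 ≡ 27^2 = 729 ≡ 24 (mod 47)
41^10 = 41^8 · 41^2 ≡ 24 · 36 (mod 47).
24 · 36 = 864 ≡ 18 (mod 47).

18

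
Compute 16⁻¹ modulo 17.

Apply the Euclidean algorithm and back-substitute:
17 = 1·16 + 1
16 = 16·1 + 0
gcd(16, 17) = 1, so the inverse exists.
Back-substitute for 1:
1 = 1·17 − 1·16
So 16⁻¹ ≡ −1 ≡ 16 (mod 17).

16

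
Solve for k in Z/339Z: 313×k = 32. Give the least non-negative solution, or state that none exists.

77

gcd(313, 339) = 1, so a unique solution mod 339 exists.
313⁻¹ ≡ 13 (mod 339).
k ≡ 13×32 ≡ 77 (mod 339).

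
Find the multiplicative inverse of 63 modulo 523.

Apply the Euclidean algorithm and back-substitute:
523 = 8·63 + 19
63 = 3·19 + 6
19 = 3·6 + 1
6 = 6·1 + 0
gcd(63, 523) = 1, so the inverse exists.
Back-substitute for 1:
1 = 1·19 − 3·6
  = −3·63 + 10·19
  = 10·523 − 83·63
So 63⁻¹ ≡ −83 ≡ 440 (mod 523).

440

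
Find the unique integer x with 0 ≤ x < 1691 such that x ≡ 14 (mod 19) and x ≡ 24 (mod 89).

19⁻¹ mod 89: 19·75 ≡ 1 (mod 89), so 19⁻¹ ≡ 75.
x = 14 + 19·((24 − 14)·75 mod 89) = 14 + 19·38 = 736.

736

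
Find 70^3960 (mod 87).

1

Using repeated squaring:
3960 in binary is 111101111000, i.e. 3960 = 2048 + 1024 + 512 + 256 + 64 + 32 + 16 + 8.
70^1 ≡ 70 (mod 87)
70^2 ≡ 70^2 = 4900 ≡ 28 (mod 87)
70^4 ≡ 28^2 = 784 ≡ 1 (mod 87)
70^8 ≡ 1^2 = 1 (mod 87)
70^16 ≡ 1^2 = 1 (mod 87)
70^32 ≡ 1^2 = 1 (mod 87)
70^64 ≡ 1^2 = 1 (mod 87)
70^128 ≡ 1^2 = 1 (mod 87)
70^256 ≡ 1^2 = 1 (mod 87)
70^512 ≡ 1^2 = 1 (mod 87)
70^1024 ≡ 1^2 = 1 (mod 87)
70^2048 ≡ 1^2 = 1 (mod 87)
70^3960 = 70^2048 · 70^1024 · 70^512 · 70^256 · 70^64 · 70^32 · 70^16 · 70^8 ≡ 1 · 1 · 1 · 1 · 1 · 1 · 1 · 1 (mod 87).
Accumulate the product:
1 · 1 = 1
1 · 1 = 1
1 · 1 = 1
1 · 1 = 1
1 · 1 = 1
1 · 1 = 1
1 · 1 = 1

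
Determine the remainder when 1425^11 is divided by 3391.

248

By square-and-multiply:
1425^1 ≡ 1425 (mod 3391)
1425^2 ≡ 1425^2 = 2030625 ≡ 2807 (mod 3391)
1425^4 ≡ 2807^2 = 7879249 ≡ 1956 (mod 3391)
1425^8 ≡ 1956^2 = 3825936 ≡ 888 (mod 3391)
1425^11 = 1425^8 × 1425^2 × 1425^1 ≡ 888 × 2807 × 1425 (mod 3391).
Accumulate the product:
888 × 2807 = 2492616 ≡ 231
231 × 1425 = 329175 ≡ 248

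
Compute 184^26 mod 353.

By square-and-multiply:
26 in binary is 11010, i.e. 26 = 16 + 8 + 2.
184^1 ≡ 184 (mod 353)
184^2 ≡ 184^2 = 33856 ≡ 321 (mod 353)
184^4 ≡ 321^2 = 103041 ≡ 318 (mod 353)
184^8 ≡ 318^2 = 101124 ≡ 166 (mod 353)
184^16 ≡ 166^2 = 27556 ≡ 22 (mod 353)
184^26 = 184^16 × 184^8 × 184^2 ≡ 22 × 166 × 321 (mod 353).
Accumulate the product:
22 × 166 = 3652 ≡ 122
122 × 321 = 39162 ≡ 332

332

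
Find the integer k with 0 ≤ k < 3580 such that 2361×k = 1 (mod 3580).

3580 = 1*2361 + 1219
2361 = 1*1219 + 1142
1219 = 1*1142 + 77
1142 = 14*77 + 64
77 = 1*64 + 13
64 = 4*13 + 12
13 = 1*12 + 1
12 = 12*1 + 0
gcd(2361, 3580) = 1, so the inverse exists.
Back-substitute for 1:
1 = 1*13 − 1*12
  = −1*64 + 5*13
  = 5*77 − 6*64
  = −6*1142 + 89*77
  = 89*1219 − 95*1142
  = −95*2361 + 184*1219
  = 184*3580 − 279*2361
So 2361⁻¹ ≡ −279 ≡ 3301 (mod 3580).

3301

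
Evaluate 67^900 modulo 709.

44

Using repeated squaring:
900 in binary is 1110000100, i.e. 900 = 512 + 256 + 128 + 4.
67^1 ≡ 67 (mod 709)
67^2 ≡ 67^2 = 4489 ≡ 235 (mod 709)
67^4 ≡ 235^2 = 55225 ≡ 632 (mod 709)
67^8 ≡ 632^2 = 399424 ≡ 257 (mod 709)
67^16 ≡ 257^2 = 66049 ≡ 112 (mod 709)
67^32 ≡ 112^2 = 12544 ≡ 491 (mod 709)
67^64 ≡ 491^2 = 241081 ≡ 21 (mod 709)
67^128 ≡ 21^2 = 441 (mod 709)
67^256 ≡ 441^2 = 194481 ≡ 215 (mod 709)
67^512 ≡ 215^2 = 46225 ≡ 140 (mod 709)
67^900 = 67^512 × 67^256 × 67^128 × 67^4 ≡ 140 × 215 × 441 × 632 (mod 709).
Accumulate the product:
140 × 215 = 30100 ≡ 322
322 × 441 = 142002 ≡ 202
202 × 632 = 127664 ≡ 44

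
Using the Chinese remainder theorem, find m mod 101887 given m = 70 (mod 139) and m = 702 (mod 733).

101123

139⁻¹ mod 733: 139·675 ≡ 1 (mod 733), so 139⁻¹ ≡ 675.
m = 70 + 139·((702 − 70)·675 mod 733) = 70 + 139·727 = 101123.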